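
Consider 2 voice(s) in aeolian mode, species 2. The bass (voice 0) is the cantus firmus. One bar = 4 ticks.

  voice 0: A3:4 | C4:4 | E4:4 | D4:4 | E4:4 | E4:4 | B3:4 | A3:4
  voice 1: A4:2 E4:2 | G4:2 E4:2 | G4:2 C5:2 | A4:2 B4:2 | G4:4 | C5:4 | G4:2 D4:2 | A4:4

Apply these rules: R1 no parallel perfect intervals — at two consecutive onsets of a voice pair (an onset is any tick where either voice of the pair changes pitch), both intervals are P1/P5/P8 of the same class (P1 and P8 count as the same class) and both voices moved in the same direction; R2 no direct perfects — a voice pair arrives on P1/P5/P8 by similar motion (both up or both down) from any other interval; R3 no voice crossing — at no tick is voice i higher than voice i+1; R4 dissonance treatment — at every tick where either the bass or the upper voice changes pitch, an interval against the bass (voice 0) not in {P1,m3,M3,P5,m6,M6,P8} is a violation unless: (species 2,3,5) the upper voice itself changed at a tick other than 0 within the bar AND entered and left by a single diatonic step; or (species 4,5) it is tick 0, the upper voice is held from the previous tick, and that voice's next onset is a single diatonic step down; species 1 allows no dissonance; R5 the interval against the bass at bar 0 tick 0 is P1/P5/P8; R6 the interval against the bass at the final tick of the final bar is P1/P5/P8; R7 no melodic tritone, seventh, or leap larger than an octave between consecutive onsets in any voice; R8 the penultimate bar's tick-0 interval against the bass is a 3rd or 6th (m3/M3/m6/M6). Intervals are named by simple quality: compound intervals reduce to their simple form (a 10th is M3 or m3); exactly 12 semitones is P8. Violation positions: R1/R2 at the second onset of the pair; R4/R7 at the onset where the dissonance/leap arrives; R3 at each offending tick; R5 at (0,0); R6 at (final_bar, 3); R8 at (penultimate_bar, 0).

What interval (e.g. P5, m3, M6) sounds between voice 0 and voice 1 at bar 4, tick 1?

m3

voice 0=E4 voice 1=G4 -> m3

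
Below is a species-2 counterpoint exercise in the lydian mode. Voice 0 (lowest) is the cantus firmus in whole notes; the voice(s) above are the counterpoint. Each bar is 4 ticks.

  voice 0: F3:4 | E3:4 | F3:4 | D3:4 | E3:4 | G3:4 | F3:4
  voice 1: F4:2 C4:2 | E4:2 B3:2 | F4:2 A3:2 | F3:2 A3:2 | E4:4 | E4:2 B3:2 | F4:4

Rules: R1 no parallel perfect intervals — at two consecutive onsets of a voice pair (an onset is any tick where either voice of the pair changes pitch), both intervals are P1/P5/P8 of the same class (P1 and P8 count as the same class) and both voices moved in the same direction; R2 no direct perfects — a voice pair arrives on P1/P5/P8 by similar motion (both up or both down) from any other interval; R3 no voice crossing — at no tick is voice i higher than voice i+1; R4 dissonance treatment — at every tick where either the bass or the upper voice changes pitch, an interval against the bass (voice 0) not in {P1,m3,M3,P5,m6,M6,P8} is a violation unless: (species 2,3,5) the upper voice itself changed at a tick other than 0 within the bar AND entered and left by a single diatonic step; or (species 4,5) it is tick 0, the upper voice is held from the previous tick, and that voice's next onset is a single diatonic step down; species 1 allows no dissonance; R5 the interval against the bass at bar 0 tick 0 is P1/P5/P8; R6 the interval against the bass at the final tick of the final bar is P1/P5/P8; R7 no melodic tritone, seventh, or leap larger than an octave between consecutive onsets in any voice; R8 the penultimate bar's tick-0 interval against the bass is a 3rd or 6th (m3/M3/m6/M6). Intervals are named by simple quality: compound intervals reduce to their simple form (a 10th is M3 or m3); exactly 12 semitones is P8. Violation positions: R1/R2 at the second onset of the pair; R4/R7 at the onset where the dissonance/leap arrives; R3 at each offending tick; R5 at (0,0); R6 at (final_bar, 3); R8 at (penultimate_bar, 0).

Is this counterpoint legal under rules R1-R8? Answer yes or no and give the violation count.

bar 0: v0=F3 v1=F4 (P8)
bar 1: v0=E3 v1=E4 (P8)
bar 2: v0=F3 v1=F4 (P8)
bar 3: v0=D3 v1=F3 (m3)
bar 4: v0=E3 v1=E4 (P8)
bar 5: v0=G3 v1=E4 (M6)
bar 6: v0=F3 v1=F4 (P8)
  R2 @ bar2.0: E3/B3 P5 -> F3/F4 P8 similar
  R7 @ bar2.0: B3->F4 leap 6st
  R2 @ bar4.0: D3/A3 P5 -> E3/E4 P8 similar
  R7 @ bar6.0: B3->F4 leap 6st

No (4 violations)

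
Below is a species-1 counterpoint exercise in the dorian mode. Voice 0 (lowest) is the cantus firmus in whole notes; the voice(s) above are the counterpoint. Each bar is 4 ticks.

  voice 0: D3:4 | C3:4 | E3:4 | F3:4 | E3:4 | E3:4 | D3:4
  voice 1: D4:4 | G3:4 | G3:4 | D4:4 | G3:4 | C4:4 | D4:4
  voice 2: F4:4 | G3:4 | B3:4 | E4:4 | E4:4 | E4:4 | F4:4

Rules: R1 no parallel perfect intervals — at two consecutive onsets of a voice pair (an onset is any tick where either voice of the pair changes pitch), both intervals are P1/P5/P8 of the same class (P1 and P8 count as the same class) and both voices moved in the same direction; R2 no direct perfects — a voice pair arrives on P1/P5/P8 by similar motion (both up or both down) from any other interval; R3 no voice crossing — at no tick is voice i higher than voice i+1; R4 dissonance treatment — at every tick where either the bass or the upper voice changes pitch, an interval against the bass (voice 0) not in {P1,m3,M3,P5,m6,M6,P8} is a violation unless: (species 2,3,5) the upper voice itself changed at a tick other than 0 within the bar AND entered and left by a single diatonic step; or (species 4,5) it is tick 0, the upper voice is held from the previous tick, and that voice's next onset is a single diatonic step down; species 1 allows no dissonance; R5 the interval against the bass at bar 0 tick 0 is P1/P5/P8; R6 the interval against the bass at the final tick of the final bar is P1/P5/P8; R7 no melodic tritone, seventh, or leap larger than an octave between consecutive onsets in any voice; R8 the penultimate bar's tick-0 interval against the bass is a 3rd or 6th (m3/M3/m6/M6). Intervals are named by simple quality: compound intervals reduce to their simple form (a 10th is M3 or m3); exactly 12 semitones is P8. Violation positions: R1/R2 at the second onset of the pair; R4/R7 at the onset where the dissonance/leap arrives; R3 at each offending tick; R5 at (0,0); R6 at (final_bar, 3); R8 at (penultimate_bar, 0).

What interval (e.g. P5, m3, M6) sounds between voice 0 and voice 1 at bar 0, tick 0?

P8

voice 0=D3 voice 1=D4 -> P8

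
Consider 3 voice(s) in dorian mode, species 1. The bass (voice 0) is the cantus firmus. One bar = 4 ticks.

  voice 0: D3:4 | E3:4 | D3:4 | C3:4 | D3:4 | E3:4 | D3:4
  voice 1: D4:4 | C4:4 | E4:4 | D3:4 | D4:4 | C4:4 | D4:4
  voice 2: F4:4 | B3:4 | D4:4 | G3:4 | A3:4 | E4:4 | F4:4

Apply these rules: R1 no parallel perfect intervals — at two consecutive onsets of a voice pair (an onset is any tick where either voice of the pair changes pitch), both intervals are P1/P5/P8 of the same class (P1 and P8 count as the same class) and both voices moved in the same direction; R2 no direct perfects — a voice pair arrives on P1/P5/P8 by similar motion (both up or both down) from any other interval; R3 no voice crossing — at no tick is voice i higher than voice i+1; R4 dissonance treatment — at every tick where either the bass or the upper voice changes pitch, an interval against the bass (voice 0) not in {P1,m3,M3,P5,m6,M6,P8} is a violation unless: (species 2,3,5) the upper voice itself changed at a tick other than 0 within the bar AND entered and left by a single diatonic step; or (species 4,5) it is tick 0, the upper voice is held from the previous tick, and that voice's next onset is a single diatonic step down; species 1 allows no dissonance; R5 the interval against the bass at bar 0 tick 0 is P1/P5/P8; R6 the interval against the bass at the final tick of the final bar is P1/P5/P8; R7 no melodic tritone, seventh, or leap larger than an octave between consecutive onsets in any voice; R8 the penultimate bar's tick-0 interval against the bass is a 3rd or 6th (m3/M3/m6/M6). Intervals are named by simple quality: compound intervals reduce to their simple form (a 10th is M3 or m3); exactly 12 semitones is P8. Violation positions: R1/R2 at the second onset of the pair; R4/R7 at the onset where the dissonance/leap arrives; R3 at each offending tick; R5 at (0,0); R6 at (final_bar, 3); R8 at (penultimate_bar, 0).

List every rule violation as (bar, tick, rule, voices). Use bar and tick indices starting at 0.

bar 0: v0=D3 v1=D4 v2=F4 downbeat m3
bar 1: v0=E3 v1=C4 v2=B3 downbeat P5
bar 2: v0=D3 v1=E4 v2=D4 downbeat P8
bar 3: v0=C3 v1=D3 v2=G3 downbeat P5
bar 4: v0=D3 v1=D4 v2=A3 downbeat P5
bar 5: v0=E3 v1=C4 v2=E4 downbeat P8
bar 6: v0=D3 v1=D4 v2=F4 downbeat m3
  -> R5 @ bar 0 tick 0 v(0, 2): opens on m3
  -> R3 @ bar 1 tick 0 v(1, 2): C4 above B3
  -> R7 @ bar 1 tick 0 v(2,): F4->B3 leap 6st
  -> R3 @ bar 1 tick 1 v(1, 2): C4 above B3
  -> R3 @ bar 1 tick 2 v(1, 2): C4 above B3
  -> R3 @ bar 1 tick 3 v(1, 2): C4 above B3
  -> R3 @ bar 2 tick 0 v(1, 2): E4 above D4
  -> R4 @ bar 2 tick 0 v(0, 1): D3/E4 M2 untreated
  -> R3 @ bar 2 tick 1 v(1, 2): E4 above D4
  -> R3 @ bar 2 tick 2 v(1, 2): E4 above D4
  -> R3 @ bar 2 tick 3 v(1, 2): E4 above D4
  -> R2 @ bar 3 tick 0 v(0, 2): D3/D4 P8 -> C3/G3 P5 similar
  -> R4 @ bar 3 tick 0 v(0, 1): C3/D3 M2 untreated
  -> R7 @ bar 3 tick 0 v(1,): E4->D3 leap 14st
  -> R1 @ bar 4 tick 0 v(0, 2): C3/G3 P5 -> D3/A3 P5 similar
  -> R2 @ bar 4 tick 0 v(0, 1): C3/D3 M2 -> D3/D4 P8 similar
  -> R3 @ bar 4 tick 0 v(1, 2): D4 above A3
  -> R3 @ bar 4 tick 1 v(1, 2): D4 above A3
  -> R3 @ bar 4 tick 2 v(1, 2): D4 above A3
  -> R3 @ bar 4 tick 3 v(1, 2): D4 above A3
  -> R2 @ bar 5 tick 0 v(0, 2): D3/A3 P5 -> E3/E4 P8 similar
  -> R8 @ bar 5 tick 0 v(0, 2): penult P8 not 3rd/6th
  -> R6 @ bar 6 tick 3 v(0, 2): closes on m3

(0, 0, R5, (0, 2))
(1, 0, R3, (1, 2))
(1, 0, R7, (2,))
(1, 1, R3, (1, 2))
(1, 2, R3, (1, 2))
(1, 3, R3, (1, 2))
(2, 0, R3, (1, 2))
(2, 0, R4, (0, 1))
(2, 1, R3, (1, 2))
(2, 2, R3, (1, 2))
(2, 3, R3, (1, 2))
(3, 0, R2, (0, 2))
(3, 0, R4, (0, 1))
(3, 0, R7, (1,))
(4, 0, R1, (0, 2))
(4, 0, R2, (0, 1))
(4, 0, R3, (1, 2))
(4, 1, R3, (1, 2))
(4, 2, R3, (1, 2))
(4, 3, R3, (1, 2))
(5, 0, R2, (0, 2))
(5, 0, R8, (0, 2))
(6, 3, R6, (0, 2))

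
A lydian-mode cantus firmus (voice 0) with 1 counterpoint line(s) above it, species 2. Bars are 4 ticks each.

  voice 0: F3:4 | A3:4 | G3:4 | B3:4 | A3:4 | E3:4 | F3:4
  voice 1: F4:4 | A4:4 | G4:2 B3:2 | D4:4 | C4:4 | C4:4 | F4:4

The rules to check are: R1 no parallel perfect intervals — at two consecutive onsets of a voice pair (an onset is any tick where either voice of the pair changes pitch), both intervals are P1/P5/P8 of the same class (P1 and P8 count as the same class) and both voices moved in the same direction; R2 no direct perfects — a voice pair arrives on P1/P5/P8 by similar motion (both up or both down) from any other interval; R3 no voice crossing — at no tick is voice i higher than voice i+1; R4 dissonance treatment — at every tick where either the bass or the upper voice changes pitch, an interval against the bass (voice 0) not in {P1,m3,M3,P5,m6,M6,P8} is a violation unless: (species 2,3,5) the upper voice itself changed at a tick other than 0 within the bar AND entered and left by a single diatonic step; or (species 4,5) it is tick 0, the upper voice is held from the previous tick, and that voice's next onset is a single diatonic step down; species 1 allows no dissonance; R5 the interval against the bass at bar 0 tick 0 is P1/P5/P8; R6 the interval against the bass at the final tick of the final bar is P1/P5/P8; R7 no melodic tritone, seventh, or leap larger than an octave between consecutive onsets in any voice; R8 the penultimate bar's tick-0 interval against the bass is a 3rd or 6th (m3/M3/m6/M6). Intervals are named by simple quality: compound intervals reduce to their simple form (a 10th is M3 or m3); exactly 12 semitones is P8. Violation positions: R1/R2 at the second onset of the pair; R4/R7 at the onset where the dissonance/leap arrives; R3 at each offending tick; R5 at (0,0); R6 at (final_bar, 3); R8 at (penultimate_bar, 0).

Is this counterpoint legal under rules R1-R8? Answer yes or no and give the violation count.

bar 0: v0=F3 v1=F4 (P8)
bar 1: v0=A3 v1=A4 (P8)
bar 2: v0=G3 v1=G4 (P8)
bar 3: v0=B3 v1=D4 (m3)
bar 4: v0=A3 v1=C4 (m3)
bar 5: v0=E3 v1=C4 (m6)
bar 6: v0=F3 v1=F4 (P8)
  R1 @ bar1.0: F3/F4 P8 -> A3/A4 P8 similar
  R1 @ bar2.0: A3/A4 P8 -> G3/G4 P8 similar
  R2 @ bar6.0: E3/C4 m6 -> F3/F4 P8 similar

No (3 violations)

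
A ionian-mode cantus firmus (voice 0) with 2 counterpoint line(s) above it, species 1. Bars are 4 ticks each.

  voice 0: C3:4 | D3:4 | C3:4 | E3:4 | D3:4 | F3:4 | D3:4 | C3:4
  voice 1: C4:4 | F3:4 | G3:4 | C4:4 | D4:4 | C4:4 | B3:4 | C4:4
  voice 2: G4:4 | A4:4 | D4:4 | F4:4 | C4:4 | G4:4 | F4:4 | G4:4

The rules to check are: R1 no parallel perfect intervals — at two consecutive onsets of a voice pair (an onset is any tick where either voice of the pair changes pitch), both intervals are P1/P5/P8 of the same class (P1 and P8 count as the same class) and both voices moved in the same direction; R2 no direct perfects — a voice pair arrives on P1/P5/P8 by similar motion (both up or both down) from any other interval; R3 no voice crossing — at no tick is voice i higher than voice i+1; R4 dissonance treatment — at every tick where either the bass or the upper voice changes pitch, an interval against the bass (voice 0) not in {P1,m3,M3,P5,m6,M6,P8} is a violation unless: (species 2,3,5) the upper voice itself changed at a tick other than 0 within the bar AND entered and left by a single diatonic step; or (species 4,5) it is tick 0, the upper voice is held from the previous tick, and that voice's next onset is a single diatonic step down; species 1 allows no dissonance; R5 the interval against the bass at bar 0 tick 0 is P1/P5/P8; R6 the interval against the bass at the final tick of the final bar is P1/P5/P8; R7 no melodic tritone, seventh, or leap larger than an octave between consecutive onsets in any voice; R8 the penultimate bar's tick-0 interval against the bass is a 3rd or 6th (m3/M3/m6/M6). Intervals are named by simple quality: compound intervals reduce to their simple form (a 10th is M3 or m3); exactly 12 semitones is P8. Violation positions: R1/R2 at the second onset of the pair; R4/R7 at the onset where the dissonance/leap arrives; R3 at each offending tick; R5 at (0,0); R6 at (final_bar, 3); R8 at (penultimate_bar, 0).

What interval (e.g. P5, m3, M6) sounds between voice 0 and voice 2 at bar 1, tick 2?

voice 0=D3 voice 2=A4 -> P5

P5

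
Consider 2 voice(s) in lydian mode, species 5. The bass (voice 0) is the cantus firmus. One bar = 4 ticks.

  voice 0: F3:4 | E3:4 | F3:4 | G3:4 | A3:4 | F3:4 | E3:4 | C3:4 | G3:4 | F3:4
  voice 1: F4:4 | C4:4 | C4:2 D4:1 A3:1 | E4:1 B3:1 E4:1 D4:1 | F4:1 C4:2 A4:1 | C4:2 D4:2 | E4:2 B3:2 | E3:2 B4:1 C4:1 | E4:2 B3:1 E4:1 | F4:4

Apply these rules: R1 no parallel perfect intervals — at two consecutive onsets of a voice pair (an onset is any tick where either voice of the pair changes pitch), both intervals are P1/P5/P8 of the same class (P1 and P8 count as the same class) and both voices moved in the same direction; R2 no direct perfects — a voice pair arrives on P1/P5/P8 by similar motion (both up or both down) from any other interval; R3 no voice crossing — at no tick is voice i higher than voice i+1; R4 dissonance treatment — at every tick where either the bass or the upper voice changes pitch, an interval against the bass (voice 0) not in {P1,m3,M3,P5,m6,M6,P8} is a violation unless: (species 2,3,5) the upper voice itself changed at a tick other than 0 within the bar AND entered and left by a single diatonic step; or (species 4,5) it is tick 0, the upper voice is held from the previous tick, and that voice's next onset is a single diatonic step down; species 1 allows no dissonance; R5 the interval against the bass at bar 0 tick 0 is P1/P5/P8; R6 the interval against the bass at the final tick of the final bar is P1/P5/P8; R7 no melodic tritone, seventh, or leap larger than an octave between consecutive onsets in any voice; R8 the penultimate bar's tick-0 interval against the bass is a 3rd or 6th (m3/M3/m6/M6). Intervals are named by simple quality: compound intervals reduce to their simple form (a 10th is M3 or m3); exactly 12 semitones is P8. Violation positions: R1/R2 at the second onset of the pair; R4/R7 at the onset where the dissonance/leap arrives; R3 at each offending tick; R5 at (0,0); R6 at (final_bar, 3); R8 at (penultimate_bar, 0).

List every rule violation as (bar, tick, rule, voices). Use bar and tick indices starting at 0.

bar 0: v0=F3 v1=F4 downbeat P8
bar 1: v0=E3 v1=C4 downbeat m6
bar 2: v0=F3 v1=C4 downbeat P5
bar 3: v0=G3 v1=E4 downbeat M6
bar 4: v0=A3 v1=F4 downbeat m6
bar 5: v0=F3 v1=C4 downbeat P5
bar 6: v0=E3 v1=E4 downbeat P8
bar 7: v0=C3 v1=E3 downbeat M3
bar 8: v0=G3 v1=E4 downbeat M6
bar 9: v0=F3 v1=F4 downbeat P8
  -> R2 @ bar 5 tick 0 v(0, 1): A3/A4 P8 -> F3/C4 P5 similar
  -> R4 @ bar 7 tick 2 v(0, 1): C3/B4 M7 untreated
  -> R7 @ bar 7 tick 2 v(1,): E3->B4 leap 19st
  -> R7 @ bar 7 tick 3 v(1,): B4->C4 leap 11st

(5, 0, R2, (0, 1))
(7, 2, R4, (0, 1))
(7, 2, R7, (1,))
(7, 3, R7, (1,))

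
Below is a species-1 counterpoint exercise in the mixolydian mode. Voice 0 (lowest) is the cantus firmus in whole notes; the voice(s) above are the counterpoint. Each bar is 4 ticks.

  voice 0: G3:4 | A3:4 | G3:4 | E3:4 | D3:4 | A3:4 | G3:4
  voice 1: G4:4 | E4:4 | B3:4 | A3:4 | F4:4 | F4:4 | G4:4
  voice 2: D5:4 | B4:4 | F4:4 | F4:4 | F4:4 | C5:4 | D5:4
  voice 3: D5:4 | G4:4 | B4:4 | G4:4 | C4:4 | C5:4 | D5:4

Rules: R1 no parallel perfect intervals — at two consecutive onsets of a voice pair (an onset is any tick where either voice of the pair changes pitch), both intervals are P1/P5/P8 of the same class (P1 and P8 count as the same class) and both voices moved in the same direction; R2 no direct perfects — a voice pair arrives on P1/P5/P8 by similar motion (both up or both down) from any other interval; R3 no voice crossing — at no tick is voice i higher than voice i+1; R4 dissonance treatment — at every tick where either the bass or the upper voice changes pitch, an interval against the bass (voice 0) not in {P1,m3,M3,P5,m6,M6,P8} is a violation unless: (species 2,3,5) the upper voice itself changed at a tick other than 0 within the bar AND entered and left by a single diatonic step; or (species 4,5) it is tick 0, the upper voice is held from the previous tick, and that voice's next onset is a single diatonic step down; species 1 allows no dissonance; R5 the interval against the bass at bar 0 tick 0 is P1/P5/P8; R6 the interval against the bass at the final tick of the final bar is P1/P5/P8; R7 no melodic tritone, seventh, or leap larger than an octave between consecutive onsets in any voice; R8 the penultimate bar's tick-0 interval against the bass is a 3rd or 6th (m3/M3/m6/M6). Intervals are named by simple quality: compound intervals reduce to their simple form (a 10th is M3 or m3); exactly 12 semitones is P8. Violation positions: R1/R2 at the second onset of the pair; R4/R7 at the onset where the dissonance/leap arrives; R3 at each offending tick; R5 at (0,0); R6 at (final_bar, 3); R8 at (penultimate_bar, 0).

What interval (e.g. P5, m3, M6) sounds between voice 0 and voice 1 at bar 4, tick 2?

m3

voice 0=D3 voice 1=F4 -> m3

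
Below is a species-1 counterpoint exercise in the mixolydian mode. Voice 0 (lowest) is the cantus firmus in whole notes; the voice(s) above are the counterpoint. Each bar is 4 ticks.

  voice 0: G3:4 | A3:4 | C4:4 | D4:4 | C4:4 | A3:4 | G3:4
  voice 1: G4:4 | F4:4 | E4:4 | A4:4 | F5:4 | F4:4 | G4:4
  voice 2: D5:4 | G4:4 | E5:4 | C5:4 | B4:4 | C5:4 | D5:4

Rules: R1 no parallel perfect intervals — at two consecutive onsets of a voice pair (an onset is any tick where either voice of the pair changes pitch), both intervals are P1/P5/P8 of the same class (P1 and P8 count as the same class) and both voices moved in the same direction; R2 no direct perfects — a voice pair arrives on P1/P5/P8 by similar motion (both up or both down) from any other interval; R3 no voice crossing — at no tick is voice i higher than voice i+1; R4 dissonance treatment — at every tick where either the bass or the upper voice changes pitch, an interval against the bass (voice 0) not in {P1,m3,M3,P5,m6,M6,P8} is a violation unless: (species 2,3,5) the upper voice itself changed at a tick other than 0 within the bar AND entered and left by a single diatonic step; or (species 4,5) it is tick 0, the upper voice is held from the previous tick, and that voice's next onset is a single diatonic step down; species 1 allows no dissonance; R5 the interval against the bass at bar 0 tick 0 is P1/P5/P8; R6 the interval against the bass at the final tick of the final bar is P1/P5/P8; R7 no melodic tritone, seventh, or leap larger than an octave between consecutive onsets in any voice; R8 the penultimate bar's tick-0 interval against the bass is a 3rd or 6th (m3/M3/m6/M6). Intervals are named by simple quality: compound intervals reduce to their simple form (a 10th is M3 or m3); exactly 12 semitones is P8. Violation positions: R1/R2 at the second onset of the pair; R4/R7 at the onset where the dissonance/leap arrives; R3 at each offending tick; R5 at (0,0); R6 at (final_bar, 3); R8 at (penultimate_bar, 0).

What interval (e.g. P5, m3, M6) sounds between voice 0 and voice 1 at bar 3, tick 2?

voice 0=D4 voice 1=A4 -> P5

P5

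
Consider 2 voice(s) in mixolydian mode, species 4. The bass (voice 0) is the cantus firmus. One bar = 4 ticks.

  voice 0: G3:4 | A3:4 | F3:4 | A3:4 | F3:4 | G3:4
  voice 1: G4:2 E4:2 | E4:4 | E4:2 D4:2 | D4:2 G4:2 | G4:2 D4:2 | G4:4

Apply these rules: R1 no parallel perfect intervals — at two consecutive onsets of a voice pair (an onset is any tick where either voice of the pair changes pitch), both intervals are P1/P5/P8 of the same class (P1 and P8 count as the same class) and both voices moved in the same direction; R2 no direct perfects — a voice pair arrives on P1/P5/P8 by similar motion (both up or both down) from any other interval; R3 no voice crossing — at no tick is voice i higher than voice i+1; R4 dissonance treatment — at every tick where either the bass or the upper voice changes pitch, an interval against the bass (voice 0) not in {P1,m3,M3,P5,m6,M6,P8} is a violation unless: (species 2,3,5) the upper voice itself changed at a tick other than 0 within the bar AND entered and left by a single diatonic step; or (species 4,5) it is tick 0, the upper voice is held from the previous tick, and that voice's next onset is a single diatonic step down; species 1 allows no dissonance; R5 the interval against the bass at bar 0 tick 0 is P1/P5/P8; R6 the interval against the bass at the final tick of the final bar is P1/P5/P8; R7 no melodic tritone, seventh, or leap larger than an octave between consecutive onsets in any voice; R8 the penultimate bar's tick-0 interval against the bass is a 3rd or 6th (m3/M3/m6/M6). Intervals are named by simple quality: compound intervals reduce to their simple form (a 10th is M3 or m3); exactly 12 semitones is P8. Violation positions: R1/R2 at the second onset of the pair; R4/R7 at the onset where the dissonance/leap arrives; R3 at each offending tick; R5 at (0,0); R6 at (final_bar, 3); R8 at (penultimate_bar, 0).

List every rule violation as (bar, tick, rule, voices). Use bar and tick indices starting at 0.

(3, 0, R4, (0, 1))
(3, 2, R4, (0, 1))
(4, 0, R4, (0, 1))
(4, 0, R8, (0, 1))
(5, 0, R2, (0, 1))

bar 0: v0=G3 v1=G4 downbeat P8
bar 1: v0=A3 v1=E4 downbeat P5
bar 2: v0=F3 v1=E4 downbeat M7
bar 3: v0=A3 v1=D4 downbeat P4
bar 4: v0=F3 v1=G4 downbeat M2
bar 5: v0=G3 v1=G4 downbeat P8
  -> R4 @ bar 3 tick 0 v(0, 1): A3/D4 P4 untreated
  -> R4 @ bar 3 tick 2 v(0, 1): A3/G4 m7 untreated
  -> R4 @ bar 4 tick 0 v(0, 1): F3/G4 M2 untreated
  -> R8 @ bar 4 tick 0 v(0, 1): penult M2 not 3rd/6th
  -> R2 @ bar 5 tick 0 v(0, 1): F3/D4 M6 -> G3/G4 P8 similar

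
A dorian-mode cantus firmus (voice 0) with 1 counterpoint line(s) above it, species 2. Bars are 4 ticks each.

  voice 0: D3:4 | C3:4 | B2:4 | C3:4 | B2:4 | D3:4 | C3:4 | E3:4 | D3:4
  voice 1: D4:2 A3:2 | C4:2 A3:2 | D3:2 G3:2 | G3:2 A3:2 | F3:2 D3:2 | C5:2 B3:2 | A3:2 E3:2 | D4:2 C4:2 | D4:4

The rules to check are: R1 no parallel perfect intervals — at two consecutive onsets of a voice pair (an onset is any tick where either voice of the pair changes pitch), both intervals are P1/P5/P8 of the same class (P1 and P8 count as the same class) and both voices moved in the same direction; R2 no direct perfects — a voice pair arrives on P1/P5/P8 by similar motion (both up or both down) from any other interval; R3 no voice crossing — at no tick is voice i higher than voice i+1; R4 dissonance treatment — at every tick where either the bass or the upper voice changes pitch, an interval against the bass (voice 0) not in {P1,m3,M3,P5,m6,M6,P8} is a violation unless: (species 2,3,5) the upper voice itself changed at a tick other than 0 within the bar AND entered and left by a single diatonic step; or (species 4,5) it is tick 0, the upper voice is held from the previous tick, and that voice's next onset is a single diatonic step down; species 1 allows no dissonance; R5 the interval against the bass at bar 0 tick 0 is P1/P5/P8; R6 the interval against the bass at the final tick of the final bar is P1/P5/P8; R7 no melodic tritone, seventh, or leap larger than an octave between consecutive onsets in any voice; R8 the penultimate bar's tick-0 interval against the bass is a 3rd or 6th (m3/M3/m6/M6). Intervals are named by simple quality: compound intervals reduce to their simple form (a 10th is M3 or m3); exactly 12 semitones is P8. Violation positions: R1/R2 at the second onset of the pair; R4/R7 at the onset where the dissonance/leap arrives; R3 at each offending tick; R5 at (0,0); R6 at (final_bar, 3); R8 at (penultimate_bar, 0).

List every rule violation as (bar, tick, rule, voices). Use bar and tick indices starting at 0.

(4, 0, R4, (0, 1))
(5, 0, R4, (0, 1))
(5, 0, R7, (1,))
(5, 2, R7, (1,))
(7, 0, R4, (0, 1))
(7, 0, R7, (1,))
(7, 0, R8, (0, 1))

bar 0: v0=D3 v1=D4 downbeat P8
bar 1: v0=C3 v1=C4 downbeat P8
bar 2: v0=B2 v1=D3 downbeat m3
bar 3: v0=C3 v1=G3 downbeat P5
bar 4: v0=B2 v1=F3 downbeat TT
bar 5: v0=D3 v1=C5 downbeat m7
bar 6: v0=C3 v1=A3 downbeat M6
bar 7: v0=E3 v1=D4 downbeat m7
bar 8: v0=D3 v1=D4 downbeat P8
  -> R4 @ bar 4 tick 0 v(0, 1): B2/F3 TT untreated
  -> R4 @ bar 5 tick 0 v(0, 1): D3/C5 m7 untreated
  -> R7 @ bar 5 tick 0 v(1,): D3->C5 leap 22st
  -> R7 @ bar 5 tick 2 v(1,): C5->B3 leap 13st
  -> R4 @ bar 7 tick 0 v(0, 1): E3/D4 m7 untreated
  -> R7 @ bar 7 tick 0 v(1,): E3->D4 leap 10st
  -> R8 @ bar 7 tick 0 v(0, 1): penult m7 not 3rd/6th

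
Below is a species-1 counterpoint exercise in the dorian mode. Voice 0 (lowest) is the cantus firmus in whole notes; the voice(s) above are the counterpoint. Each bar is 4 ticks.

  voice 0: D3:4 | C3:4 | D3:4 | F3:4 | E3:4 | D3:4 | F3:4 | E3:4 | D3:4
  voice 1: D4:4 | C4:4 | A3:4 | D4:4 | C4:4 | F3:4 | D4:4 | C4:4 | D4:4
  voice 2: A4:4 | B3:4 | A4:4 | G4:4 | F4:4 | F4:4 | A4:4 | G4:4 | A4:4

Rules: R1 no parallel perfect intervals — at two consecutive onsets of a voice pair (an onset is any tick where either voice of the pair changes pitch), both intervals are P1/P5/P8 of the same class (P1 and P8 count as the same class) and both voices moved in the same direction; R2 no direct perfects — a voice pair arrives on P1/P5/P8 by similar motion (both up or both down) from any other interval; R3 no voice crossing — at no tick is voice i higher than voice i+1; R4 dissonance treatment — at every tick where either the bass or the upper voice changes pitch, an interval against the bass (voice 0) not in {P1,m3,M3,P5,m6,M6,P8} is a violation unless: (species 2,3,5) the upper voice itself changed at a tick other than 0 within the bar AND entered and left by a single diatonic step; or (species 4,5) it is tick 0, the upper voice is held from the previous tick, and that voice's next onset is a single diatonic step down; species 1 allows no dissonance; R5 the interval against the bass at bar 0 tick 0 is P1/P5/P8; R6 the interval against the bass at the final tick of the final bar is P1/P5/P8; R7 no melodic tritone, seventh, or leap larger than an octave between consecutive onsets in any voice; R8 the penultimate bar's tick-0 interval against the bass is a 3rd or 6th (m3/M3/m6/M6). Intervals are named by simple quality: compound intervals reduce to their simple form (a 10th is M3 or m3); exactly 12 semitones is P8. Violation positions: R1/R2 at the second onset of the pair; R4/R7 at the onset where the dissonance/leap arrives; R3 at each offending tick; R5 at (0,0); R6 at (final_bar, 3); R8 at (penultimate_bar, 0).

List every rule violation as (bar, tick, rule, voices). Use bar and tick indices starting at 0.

(1, 0, R1, (0, 1))
(1, 0, R3, (1, 2))
(1, 0, R4, (0, 2))
(1, 0, R7, (2,))
(1, 1, R3, (1, 2))
(1, 2, R3, (1, 2))
(1, 3, R3, (1, 2))
(2, 0, R2, (0, 2))
(2, 0, R7, (2,))
(3, 0, R4, (0, 2))
(4, 0, R4, (0, 2))
(6, 0, R2, (1, 2))
(7, 0, R1, (1, 2))
(8, 0, R1, (1, 2))

bar 0: v0=D3 v1=D4 v2=A4 downbeat P5
bar 1: v0=C3 v1=C4 v2=B3 downbeat M7
bar 2: v0=D3 v1=A3 v2=A4 downbeat P5
bar 3: v0=F3 v1=D4 v2=G4 downbeat M2
bar 4: v0=E3 v1=C4 v2=F4 downbeat m2
bar 5: v0=D3 v1=F3 v2=F4 downbeat m3
bar 6: v0=F3 v1=D4 v2=A4 downbeat M3
bar 7: v0=E3 v1=C4 v2=G4 downbeat m3
bar 8: v0=D3 v1=D4 v2=A4 downbeat P5
  -> R1 @ bar 1 tick 0 v(0, 1): D3/D4 P8 -> C3/C4 P8 similar
  -> R3 @ bar 1 tick 0 v(1, 2): C4 above B3
  -> R4 @ bar 1 tick 0 v(0, 2): C3/B3 M7 untreated
  -> R7 @ bar 1 tick 0 v(2,): A4->B3 leap 10st
  -> R3 @ bar 1 tick 1 v(1, 2): C4 above B3
  -> R3 @ bar 1 tick 2 v(1, 2): C4 above B3
  -> R3 @ bar 1 tick 3 v(1, 2): C4 above B3
  -> R2 @ bar 2 tick 0 v(0, 2): C3/B3 M7 -> D3/A4 P5 similar
  -> R7 @ bar 2 tick 0 v(2,): B3->A4 leap 10st
  -> R4 @ bar 3 tick 0 v(0, 2): F3/G4 M2 untreated
  -> R4 @ bar 4 tick 0 v(0, 2): E3/F4 m2 untreated
  -> R2 @ bar 6 tick 0 v(1, 2): F3/F4 P8 -> D4/A4 P5 similar
  -> R1 @ bar 7 tick 0 v(1, 2): D4/A4 P5 -> C4/G4 P5 similar
  -> R1 @ bar 8 tick 0 v(1, 2): C4/G4 P5 -> D4/A4 P5 similar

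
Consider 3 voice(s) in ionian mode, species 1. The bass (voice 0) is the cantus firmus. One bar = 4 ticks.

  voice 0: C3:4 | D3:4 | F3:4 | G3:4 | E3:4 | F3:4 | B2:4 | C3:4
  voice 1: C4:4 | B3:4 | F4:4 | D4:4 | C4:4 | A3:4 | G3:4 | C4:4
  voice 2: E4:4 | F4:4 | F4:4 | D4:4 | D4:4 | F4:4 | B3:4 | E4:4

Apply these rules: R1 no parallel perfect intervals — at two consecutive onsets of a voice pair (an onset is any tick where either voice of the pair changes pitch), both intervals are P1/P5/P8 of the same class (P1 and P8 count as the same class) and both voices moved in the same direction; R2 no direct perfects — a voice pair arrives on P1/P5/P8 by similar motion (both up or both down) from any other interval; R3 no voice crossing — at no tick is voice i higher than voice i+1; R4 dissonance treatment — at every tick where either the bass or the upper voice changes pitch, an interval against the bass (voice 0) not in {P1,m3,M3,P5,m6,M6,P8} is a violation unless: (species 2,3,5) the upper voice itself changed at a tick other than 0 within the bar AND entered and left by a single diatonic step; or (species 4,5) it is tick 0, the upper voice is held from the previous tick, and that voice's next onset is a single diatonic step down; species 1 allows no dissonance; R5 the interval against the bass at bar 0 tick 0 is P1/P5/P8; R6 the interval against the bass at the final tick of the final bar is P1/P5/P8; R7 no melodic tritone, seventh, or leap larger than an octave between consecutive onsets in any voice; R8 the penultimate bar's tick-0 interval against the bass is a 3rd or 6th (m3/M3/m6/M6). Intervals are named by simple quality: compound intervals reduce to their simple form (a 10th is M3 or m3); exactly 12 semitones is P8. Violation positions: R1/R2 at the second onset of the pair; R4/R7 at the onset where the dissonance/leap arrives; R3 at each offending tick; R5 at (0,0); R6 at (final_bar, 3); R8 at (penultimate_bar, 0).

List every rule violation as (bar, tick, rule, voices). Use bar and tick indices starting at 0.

bar 0: v0=C3 v1=C4 v2=E4 downbeat M3
bar 1: v0=D3 v1=B3 v2=F4 downbeat m3
bar 2: v0=F3 v1=F4 v2=F4 downbeat P8
bar 3: v0=G3 v1=D4 v2=D4 downbeat P5
bar 4: v0=E3 v1=C4 v2=D4 downbeat m7
bar 5: v0=F3 v1=A3 v2=F4 downbeat P8
bar 6: v0=B2 v1=G3 v2=B3 downbeat P8
bar 7: v0=C3 v1=C4 v2=E4 downbeat M3
  -> R5 @ bar 0 tick 0 v(0, 2): opens on M3
  -> R2 @ bar 2 tick 0 v(0, 1): D3/B3 M6 -> F3/F4 P8 similar
  -> R7 @ bar 2 tick 0 v(1,): B3->F4 leap 6st
  -> R1 @ bar 3 tick 0 v(1, 2): F4/F4 P1 -> D4/D4 P1 similar
  -> R4 @ bar 4 tick 0 v(0, 2): E3/D4 m7 untreated
  -> R2 @ bar 5 tick 0 v(0, 2): E3/D4 m7 -> F3/F4 P8 similar
  -> R1 @ bar 6 tick 0 v(0, 2): F3/F4 P8 -> B2/B3 P8 similar
  -> R7 @ bar 6 tick 0 v(0,): F3->B2 leap 6st
  -> R7 @ bar 6 tick 0 v(2,): F4->B3 leap 6st
  -> R8 @ bar 6 tick 0 v(0, 2): penult P8 not 3rd/6th
  -> R2 @ bar 7 tick 0 v(0, 1): B2/G3 m6 -> C3/C4 P8 similar
  -> R6 @ bar 7 tick 3 v(0, 2): closes on M3

(0, 0, R5, (0, 2))
(2, 0, R2, (0, 1))
(2, 0, R7, (1,))
(3, 0, R1, (1, 2))
(4, 0, R4, (0, 2))
(5, 0, R2, (0, 2))
(6, 0, R1, (0, 2))
(6, 0, R7, (0,))
(6, 0, R7, (2,))
(6, 0, R8, (0, 2))
(7, 0, R2, (0, 1))
(7, 3, R6, (0, 2))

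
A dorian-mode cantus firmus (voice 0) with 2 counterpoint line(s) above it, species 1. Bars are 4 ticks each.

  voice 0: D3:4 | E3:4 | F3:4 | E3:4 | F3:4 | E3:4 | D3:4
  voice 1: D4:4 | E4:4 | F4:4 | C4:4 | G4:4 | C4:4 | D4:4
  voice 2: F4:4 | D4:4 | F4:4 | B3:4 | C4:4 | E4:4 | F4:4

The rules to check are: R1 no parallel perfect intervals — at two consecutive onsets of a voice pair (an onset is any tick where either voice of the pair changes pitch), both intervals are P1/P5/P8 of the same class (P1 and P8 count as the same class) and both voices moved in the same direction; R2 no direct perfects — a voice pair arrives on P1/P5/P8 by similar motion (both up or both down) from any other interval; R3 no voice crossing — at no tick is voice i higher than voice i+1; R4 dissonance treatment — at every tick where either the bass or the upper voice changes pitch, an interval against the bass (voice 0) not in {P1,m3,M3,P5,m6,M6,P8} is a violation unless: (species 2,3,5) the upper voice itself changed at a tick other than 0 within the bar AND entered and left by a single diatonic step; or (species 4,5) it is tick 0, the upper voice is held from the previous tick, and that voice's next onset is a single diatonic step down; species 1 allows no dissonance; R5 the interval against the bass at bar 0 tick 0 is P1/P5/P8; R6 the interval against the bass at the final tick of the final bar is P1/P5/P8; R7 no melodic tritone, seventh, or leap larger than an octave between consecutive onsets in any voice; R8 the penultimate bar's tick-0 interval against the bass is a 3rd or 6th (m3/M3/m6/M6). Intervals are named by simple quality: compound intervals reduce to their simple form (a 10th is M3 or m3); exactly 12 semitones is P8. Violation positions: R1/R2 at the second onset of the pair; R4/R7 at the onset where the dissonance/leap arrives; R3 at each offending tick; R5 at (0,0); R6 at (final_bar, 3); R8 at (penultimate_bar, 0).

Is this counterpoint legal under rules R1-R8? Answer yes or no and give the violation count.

No (25 violations)

bar 0: v0=D3 v1=D4 v2=F4 (m3)
bar 1: v0=E3 v1=E4 v2=D4 (m7)
bar 2: v0=F3 v1=F4 v2=F4 (P8)
bar 3: v0=E3 v1=C4 v2=B3 (P5)
bar 4: v0=F3 v1=G4 v2=C4 (P5)
bar 5: v0=E3 v1=C4 v2=E4 (P8)
bar 6: v0=D3 v1=D4 v2=F4 (m3)
  R5 @ bar0.0: opens on m3
  R1 @ bar1.0: D3/D4 P8 -> E3/E4 P8 similar
  R3 @ bar1.0: E4 above D4
  R4 @ bar1.0: E3/D4 m7 untreated
  R3 @ bar1.1: E4 above D4
  R3 @ bar1.2: E4 above D4
  R3 @ bar1.3: E4 above D4
  R1 @ bar2.0: E3/E4 P8 -> F3/F4 P8 similar
  R2 @ bar2.0: E3/D4 m7 -> F3/F4 P8 similar
  R2 @ bar2.0: E4/D4 M2 -> F4/F4 P1 similar
  R2 @ bar3.0: F3/F4 P8 -> E3/B3 P5 similar
  R3 @ bar3.0: C4 above B3
  R7 @ bar3.0: F4->B3 leap 6st
  R3 @ bar3.1: C4 above B3
  R3 @ bar3.2: C4 above B3
  R3 @ bar3.3: C4 above B3
  R1 @ bar4.0: E3/B3 P5 -> F3/C4 P5 similar
  R2 @ bar4.0: C4/B3 m2 -> G4/C4 P5 similar
  R3 @ bar4.0: G4 above C4
  R4 @ bar4.0: F3/G4 M2 untreated
  R3 @ bar4.1: G4 above C4
  R3 @ bar4.2: G4 above C4
  R3 @ bar4.3: G4 above C4
  R8 @ bar5.0: penult P8 not 3rd/6th
  R6 @ bar6.3: closes on m3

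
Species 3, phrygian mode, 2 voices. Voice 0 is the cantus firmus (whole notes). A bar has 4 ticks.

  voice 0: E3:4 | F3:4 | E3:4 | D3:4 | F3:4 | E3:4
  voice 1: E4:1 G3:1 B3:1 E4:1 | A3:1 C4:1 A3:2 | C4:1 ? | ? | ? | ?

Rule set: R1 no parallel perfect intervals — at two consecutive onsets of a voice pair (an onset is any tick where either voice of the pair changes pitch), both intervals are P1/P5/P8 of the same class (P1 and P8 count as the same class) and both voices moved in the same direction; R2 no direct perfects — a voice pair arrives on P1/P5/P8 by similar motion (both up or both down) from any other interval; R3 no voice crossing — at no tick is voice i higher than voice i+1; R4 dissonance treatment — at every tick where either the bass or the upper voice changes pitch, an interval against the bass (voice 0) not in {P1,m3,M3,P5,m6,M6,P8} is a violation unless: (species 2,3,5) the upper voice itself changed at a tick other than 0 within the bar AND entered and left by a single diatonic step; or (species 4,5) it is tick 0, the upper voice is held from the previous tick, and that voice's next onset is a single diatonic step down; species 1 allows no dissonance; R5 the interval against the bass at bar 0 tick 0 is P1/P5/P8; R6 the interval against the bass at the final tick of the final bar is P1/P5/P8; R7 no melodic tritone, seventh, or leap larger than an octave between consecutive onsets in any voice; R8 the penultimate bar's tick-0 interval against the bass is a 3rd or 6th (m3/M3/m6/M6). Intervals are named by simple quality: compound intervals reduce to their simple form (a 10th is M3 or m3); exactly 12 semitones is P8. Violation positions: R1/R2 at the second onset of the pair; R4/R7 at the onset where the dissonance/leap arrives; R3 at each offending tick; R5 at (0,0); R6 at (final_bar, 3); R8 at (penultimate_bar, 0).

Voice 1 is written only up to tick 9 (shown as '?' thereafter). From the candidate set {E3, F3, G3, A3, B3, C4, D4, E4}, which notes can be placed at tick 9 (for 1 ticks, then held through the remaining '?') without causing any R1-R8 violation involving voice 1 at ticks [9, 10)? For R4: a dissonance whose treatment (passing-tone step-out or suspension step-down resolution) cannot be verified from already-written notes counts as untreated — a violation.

{B3, C4, E3, E4, G3}

E3: legal
F3: violates R4
G3: legal
A3: violates R4
B3: legal
C4: legal
D4: violates R4
E4: legal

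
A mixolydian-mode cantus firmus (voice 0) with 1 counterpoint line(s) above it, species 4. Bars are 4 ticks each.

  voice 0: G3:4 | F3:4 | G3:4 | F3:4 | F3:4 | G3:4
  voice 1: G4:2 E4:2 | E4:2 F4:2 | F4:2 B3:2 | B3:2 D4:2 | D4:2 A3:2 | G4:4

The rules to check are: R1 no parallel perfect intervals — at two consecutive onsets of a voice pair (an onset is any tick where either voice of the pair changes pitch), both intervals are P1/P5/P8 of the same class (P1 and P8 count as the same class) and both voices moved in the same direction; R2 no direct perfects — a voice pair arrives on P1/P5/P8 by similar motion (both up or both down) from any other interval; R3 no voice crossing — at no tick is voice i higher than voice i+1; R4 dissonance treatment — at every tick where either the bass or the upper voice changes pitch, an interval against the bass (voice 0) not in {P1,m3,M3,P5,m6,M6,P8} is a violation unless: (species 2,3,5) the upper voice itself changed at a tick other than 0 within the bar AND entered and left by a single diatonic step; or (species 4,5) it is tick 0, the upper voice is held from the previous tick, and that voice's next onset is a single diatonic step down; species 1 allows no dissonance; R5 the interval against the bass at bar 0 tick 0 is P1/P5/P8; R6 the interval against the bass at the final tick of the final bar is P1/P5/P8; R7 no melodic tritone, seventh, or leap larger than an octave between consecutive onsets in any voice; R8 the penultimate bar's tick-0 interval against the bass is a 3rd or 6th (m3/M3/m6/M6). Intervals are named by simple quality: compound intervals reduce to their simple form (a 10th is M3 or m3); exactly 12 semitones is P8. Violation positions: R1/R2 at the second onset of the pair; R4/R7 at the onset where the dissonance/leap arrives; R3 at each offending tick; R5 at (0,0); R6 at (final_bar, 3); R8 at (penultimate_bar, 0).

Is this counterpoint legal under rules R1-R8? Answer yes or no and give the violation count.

bar 0: v0=G3 v1=G4 (P8)
bar 1: v0=F3 v1=E4 (M7)
bar 2: v0=G3 v1=F4 (m7)
bar 3: v0=F3 v1=B3 (TT)
bar 4: v0=F3 v1=D4 (M6)
bar 5: v0=G3 v1=G4 (P8)
  R4 @ bar1.0: F3/E4 M7 untreated
  R4 @ bar2.0: G3/F4 m7 untreated
  R7 @ bar2.2: F4->B3 leap 6st
  R4 @ bar3.0: F3/B3 TT untreated
  R2 @ bar5.0: F3/A3 M3 -> G3/G4 P8 similar
  R7 @ bar5.0: A3->G4 leap 10st

No (6 violations)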